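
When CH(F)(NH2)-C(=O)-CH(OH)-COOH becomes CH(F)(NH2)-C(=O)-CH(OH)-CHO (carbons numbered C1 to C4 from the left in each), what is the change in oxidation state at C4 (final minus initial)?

Before: C4 has 1 bond to C, 3 bonds to O → oxidation state +3.
After: C4 has 1 bond to C, 1 bond to H, 2 bonds to O → oxidation state +1.
Δ = +1 − (+3) = -2, so this is a reduction at C4.

-2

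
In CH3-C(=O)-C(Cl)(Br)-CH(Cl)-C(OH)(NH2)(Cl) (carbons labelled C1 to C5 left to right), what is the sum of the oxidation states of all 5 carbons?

+4

Tallying each carbon's bonds:
C1: 1C, 3H → 0 − 3 = -3
C2: 2C, 2O → 0 + 2 = +2
C3: 2C, 1Cl, 1Br → 0 + 1 + 1 = +2
C4: 2C, 1H, 1Cl → 0 − 1 + 1 = 0
C5: 1C, 1O, 1N, 1Cl → 0 + 1 + 1 + 1 = +3
Sum = -3 + 2 + 2 + 0 + 3 = +4.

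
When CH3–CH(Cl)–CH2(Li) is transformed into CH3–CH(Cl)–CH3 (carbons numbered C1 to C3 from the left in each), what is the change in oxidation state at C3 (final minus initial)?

Before: C3 has 1 bond to C, 2 bonds to H, 1 bond to Li → oxidation state -3.
After: C3 has 1 bond to C, 3 bonds to H → oxidation state -3.
Δ = -3 − (-3) = 0, so no net redox change at C3.

0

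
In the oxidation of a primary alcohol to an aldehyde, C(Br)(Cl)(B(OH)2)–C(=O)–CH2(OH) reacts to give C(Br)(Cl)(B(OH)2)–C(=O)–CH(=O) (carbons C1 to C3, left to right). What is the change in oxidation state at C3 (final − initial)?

Before: C3 has 1 bond to C, 2 bonds to H, 1 bond to O → oxidation state -1.
After: C3 has 1 bond to C, 1 bond to H, 2 bonds to O → oxidation state +1.
Δ = +1 − (-1) = +2, so this is an oxidation at C3.

+2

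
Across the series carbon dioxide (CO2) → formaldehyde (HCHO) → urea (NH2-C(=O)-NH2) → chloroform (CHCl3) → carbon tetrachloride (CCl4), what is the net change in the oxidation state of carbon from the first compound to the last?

Carbon oxidation states along the series — carbon dioxide: +4, formaldehyde: 0, urea: +4, chloroform: +2, carbon tetrachloride: +4.
Net change = +4 − (+4) = 0.

0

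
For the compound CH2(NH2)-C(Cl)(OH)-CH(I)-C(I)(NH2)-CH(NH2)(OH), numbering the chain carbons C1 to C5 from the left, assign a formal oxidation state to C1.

-1

C1 has one bond to C (0), one bond to N (+1), one bond to H (-1), one bond to H (-1).
Oxidation state = 0 + 1 − 1 − 1 = -1.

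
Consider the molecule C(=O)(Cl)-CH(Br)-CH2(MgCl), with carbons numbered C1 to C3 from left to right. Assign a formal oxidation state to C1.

Assign +1 per bond to O/N/halogen, −1 per bond to H or an electropositive element, and 0 per bond to carbon.
C1 has one bond to C (0), a double bond to O (2×+1 = +2), one bond to Cl (+1).
Oxidation state = 0 + 2 + 1 = +3.

+3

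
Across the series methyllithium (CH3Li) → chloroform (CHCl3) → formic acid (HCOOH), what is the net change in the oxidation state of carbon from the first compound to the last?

Carbon oxidation states along the series — methyllithium: -4, chloroform: +2, formic acid: +2.
Net change = +2 − (-4) = +6.

+6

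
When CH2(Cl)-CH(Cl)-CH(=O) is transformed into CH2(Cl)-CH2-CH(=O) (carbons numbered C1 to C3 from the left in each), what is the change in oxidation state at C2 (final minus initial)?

Before: C2 has 2 bonds to C, 1 bond to H, 1 bond to Cl → oxidation state 0.
After: C2 has 2 bonds to C, 2 bonds to H → oxidation state -2.
Δ = -2 − (0) = -2, so this is a reduction at C2.

-2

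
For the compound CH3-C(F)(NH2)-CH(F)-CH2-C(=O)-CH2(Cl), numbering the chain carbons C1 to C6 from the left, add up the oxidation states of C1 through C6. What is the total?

Bonds to more-electronegative neighbours contribute +1 each, bonds to H or metals contribute −1 each, and C–C bonds contribute 0. Tallying each carbon:
C1: 1C, 3H → 0 − 3 = -3
C2: 2C, 1N, 1F → 0 + 1 + 1 = +2
C3: 2C, 1H, 1F → 0 − 1 + 1 = 0
C4: 2C, 2H → 0 − 2 = -2
C5: 2C, 2O → 0 + 2 = +2
C6: 1C, 2H, 1Cl → 0 − 2 + 1 = -1
Sum = -3 + 2 + 0 − 2 + 2 − 1 = -2.

-2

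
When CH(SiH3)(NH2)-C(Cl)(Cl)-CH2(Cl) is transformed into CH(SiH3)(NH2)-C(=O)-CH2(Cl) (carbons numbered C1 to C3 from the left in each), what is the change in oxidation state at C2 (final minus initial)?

0

Before: C2 has 2 bonds to C, 2 bonds to Cl → oxidation state +2.
After: C2 has 2 bonds to C, 2 bonds to O → oxidation state +2.
Δ = +2 − (+2) = 0, so no net redox change at C2.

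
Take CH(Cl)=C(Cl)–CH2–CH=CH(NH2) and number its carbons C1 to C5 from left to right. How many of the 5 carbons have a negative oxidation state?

Each bond to a more electronegative atom (O, N, halogen) counts +1, each bond to a less electronegative atom (H, metal, B, Si) counts −1, and each C–C bond counts 0. Tallying each carbon:
C1: 2C, 1H, 1Cl → 0 − 1 + 1 = 0
C2: 3C, 1Cl → 0 + 1 = +1
C3: 2C, 2H → 0 − 2 = -2
C4: 3C, 1H → 0 − 1 = -1
C5: 2C, 1H, 1N → 0 − 1 + 1 = 0
2 carbons (C3, C4) meet the condition.

2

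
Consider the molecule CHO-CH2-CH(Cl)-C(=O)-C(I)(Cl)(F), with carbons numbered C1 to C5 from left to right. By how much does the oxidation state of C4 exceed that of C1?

+1

C4: 2C, 2O → 0 + 2 = +2
C1: 1C, 1H, 2O → 0 − 1 + 2 = +1
Difference: +2 − (+1) = +1.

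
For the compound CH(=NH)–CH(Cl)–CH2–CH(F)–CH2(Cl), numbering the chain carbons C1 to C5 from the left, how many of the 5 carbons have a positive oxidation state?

1

Bonds to more-electronegative neighbours contribute +1 each, bonds to H or metals contribute −1 each, and C–C bonds contribute 0. Tallying each carbon:
C1: 1C, 1H, 2N → 0 − 1 + 2 = +1
C2: 2C, 1H, 1Cl → 0 − 1 + 1 = 0
C3: 2C, 2H → 0 − 2 = -2
C4: 2C, 1H, 1F → 0 − 1 + 1 = 0
C5: 1C, 2H, 1Cl → 0 − 2 + 1 = -1
1 carbon (C1) meets the condition.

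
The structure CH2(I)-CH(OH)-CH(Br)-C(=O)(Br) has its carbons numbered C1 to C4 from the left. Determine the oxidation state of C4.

C4 has one bond to C (0), a double bond to O (2×+1 = +2), one bond to Br (+1).
Oxidation state = 0 + 2 + 1 = +3.

+3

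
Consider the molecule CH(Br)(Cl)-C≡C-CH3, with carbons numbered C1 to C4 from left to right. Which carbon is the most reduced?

Tallying each carbon's bonds:
C1: 1C, 1H, 1Cl, 1Br → 0 − 1 + 1 + 1 = +1
C2: 4C → 0 = 0
C3: 4C → 0 = 0
C4: 1C, 3H → 0 − 3 = -3
The most reduced carbon is C4 at -3.

C4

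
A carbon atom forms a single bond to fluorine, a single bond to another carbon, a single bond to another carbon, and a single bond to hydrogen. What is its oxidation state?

Assign +1 per bond to O/N/halogen, −1 per bond to H or an electropositive element, and 0 per bond to carbon.
The carbon has one bond to C (0), one bond to C (0), one bond to H (-1), one bond to F (+1).
Oxidation state = 0 + 0 − 1 + 1 = 0.

0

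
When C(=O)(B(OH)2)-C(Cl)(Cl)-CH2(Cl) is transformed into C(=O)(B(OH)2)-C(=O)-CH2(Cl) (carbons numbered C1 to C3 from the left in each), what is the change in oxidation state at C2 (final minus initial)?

Before: C2 has 2 bonds to C, 2 bonds to Cl → oxidation state +2.
After: C2 has 2 bonds to C, 2 bonds to O → oxidation state +2.
Δ = +2 − (+2) = 0, so no net redox change at C2.

0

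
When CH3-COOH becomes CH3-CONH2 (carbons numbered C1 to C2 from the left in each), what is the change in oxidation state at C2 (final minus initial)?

0

Before: C2 has 1 bond to C, 3 bonds to O → oxidation state +3.
After: C2 has 1 bond to C, 2 bonds to O, 1 bond to N → oxidation state +3.
Δ = +3 − (+3) = 0, so no net redox change at C2.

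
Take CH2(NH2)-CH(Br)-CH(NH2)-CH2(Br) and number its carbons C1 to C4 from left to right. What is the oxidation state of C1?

-1

Count +1 for every bond to an atom more electronegative than carbon and −1 for every bond to one less electronegative; C–C bonds are 0.
C1 has one bond to C (0), one bond to N (+1), one bond to H (-1), one bond to H (-1).
Oxidation state = 0 + 1 − 1 − 1 = -1.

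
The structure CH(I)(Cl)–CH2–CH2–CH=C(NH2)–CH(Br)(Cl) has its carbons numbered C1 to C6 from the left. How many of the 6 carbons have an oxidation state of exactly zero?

0

Count +1 for every bond to an atom more electronegative than carbon and −1 for every bond to one less electronegative; C–C bonds are 0. Tallying each carbon:
C1: 1C, 1H, 1Cl, 1I → 0 − 1 + 1 + 1 = +1
C2: 2C, 2H → 0 − 2 = -2
C3: 2C, 2H → 0 − 2 = -2
C4: 3C, 1H → 0 − 1 = -1
C5: 3C, 1N → 0 + 1 = +1
C6: 1C, 1H, 1Cl, 1Br → 0 − 1 + 1 + 1 = +1
0 carbons meet the condition.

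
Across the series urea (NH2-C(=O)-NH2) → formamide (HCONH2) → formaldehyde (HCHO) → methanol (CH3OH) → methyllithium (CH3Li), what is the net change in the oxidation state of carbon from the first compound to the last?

Carbon oxidation states along the series — urea: +4, formamide: +2, formaldehyde: 0, methanol: -2, methyllithium: -4.
Net change = -4 − (+4) = -8.

-8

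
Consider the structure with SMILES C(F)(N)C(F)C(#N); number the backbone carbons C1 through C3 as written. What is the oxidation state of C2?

Count +1 for every bond to an atom more electronegative than carbon and −1 for every bond to one less electronegative; C–C bonds are 0.
C2 has one bond to C (0), one bond to C (0), one bond to H (-1), one bond to F (+1).
Oxidation state = 0 + 0 − 1 + 1 = 0.

0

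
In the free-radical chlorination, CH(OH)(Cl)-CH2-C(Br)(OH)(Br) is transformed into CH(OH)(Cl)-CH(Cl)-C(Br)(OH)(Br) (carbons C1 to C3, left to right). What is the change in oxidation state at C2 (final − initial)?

Before: C2 has 2 bonds to C, 2 bonds to H → oxidation state -2.
After: C2 has 2 bonds to C, 1 bond to H, 1 bond to Cl → oxidation state 0.
Δ = 0 − (-2) = +2, so this is an oxidation at C2.

+2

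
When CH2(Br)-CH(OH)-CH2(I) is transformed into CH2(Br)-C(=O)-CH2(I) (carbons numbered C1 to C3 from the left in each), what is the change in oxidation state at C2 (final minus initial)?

+2

Before: C2 has 2 bonds to C, 1 bond to H, 1 bond to O → oxidation state 0.
After: C2 has 2 bonds to C, 2 bonds to O → oxidation state +2.
Δ = +2 − (0) = +2, so this is an oxidation at C2.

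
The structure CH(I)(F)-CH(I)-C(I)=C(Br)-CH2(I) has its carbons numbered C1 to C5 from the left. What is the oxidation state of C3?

C3 has one bond to C (0), a double bond to C (2×0 = 0), one bond to I (+1).
Oxidation state = 0 + 0 + 1 = +1.

+1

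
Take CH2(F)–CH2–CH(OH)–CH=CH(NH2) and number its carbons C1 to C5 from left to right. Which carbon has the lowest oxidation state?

Each bond to a more electronegative atom (O, N, halogen) counts +1, each bond to a less electronegative atom (H, metal, B, Si) counts −1, and each C–C bond counts 0. Tallying each carbon:
C1: 1C, 2H, 1F → 0 − 2 + 1 = -1
C2: 2C, 2H → 0 − 2 = -2
C3: 2C, 1H, 1O → 0 − 1 + 1 = 0
C4: 3C, 1H → 0 − 1 = -1
C5: 2C, 1H, 1N → 0 − 1 + 1 = 0
The most reduced carbon is C2 at -2.

C2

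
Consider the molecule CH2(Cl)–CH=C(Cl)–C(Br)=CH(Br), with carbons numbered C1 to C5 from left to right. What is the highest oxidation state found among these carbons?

+1

Tallying each carbon's bonds:
C1: 1C, 2H, 1Cl → 0 − 2 + 1 = -1
C2: 3C, 1H → 0 − 1 = -1
C3: 3C, 1Cl → 0 + 1 = +1
C4: 3C, 1Br → 0 + 1 = +1
C5: 2C, 1H, 1Br → 0 − 1 + 1 = 0
The highest value is +1.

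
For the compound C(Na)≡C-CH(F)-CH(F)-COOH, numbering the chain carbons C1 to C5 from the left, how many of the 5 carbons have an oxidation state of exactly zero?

Count +1 for every bond to an atom more electronegative than carbon and −1 for every bond to one less electronegative; C–C bonds are 0. Tallying each carbon:
C1: 3C, 1Na → 0 − 1 = -1
C2: 4C → 0 = 0
C3: 2C, 1H, 1F → 0 − 1 + 1 = 0
C4: 2C, 1H, 1F → 0 − 1 + 1 = 0
C5: 1C, 3O → 0 + 3 = +3
3 carbons (C2, C3, C4) meet the condition.

3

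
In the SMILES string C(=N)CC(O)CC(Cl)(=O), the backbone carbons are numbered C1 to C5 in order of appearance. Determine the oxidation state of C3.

Count +1 for every bond to an atom more electronegative than carbon and −1 for every bond to one less electronegative; C–C bonds are 0.
C3 has one bond to C (0), one bond to C (0), one bond to H (-1), one bond to O (+1).
Oxidation state = 0 + 0 − 1 + 1 = 0.

0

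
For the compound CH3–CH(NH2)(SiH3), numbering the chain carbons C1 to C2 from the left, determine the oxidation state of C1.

Each bond to a more electronegative atom (O, N, halogen) counts +1, each bond to a less electronegative atom (H, metal, B, Si) counts −1, and each C–C bond counts 0.
C1 has one bond to C (0), one bond to H (-1), one bond to H (-1), one bond to H (-1).
Oxidation state = 0 − 1 − 1 − 1 = -3.

-3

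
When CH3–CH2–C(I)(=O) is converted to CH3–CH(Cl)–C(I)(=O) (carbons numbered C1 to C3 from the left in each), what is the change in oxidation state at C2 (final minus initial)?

Before: C2 has 2 bonds to C, 2 bonds to H → oxidation state -2.
After: C2 has 2 bonds to C, 1 bond to H, 1 bond to Cl → oxidation state 0.
Δ = 0 − (-2) = +2, so this is an oxidation at C2.

+2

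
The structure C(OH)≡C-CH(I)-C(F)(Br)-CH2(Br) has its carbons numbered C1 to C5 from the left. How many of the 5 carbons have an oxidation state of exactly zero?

Tallying each carbon's bonds:
C1: 3C, 1O → 0 + 1 = +1
C2: 4C → 0 = 0
C3: 2C, 1H, 1I → 0 − 1 + 1 = 0
C4: 2C, 1F, 1Br → 0 + 1 + 1 = +2
C5: 1C, 2H, 1Br → 0 − 2 + 1 = -1
2 carbons (C2, C3) meet the condition.

2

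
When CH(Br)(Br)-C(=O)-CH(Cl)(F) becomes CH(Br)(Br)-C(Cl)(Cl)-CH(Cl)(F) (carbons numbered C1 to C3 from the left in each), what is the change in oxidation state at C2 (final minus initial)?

Before: C2 has 2 bonds to C, 2 bonds to O → oxidation state +2.
After: C2 has 2 bonds to C, 2 bonds to Cl → oxidation state +2.
Δ = +2 − (+2) = 0, so no net redox change at C2.

0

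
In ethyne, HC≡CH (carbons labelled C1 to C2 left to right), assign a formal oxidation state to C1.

Assign +1 per bond to O/N/halogen, −1 per bond to H or an electropositive element, and 0 per bond to carbon.
C1 has one bond to H (-1), a triple bond to C (3×0 = 0).
Oxidation state = -1 + 0 = -1.

-1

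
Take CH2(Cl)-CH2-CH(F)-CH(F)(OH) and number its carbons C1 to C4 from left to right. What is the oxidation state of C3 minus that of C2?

C3: 2C, 1H, 1F → 0 − 1 + 1 = 0
C2: 2C, 2H → 0 − 2 = -2
Difference: 0 − (-2) = +2.

+2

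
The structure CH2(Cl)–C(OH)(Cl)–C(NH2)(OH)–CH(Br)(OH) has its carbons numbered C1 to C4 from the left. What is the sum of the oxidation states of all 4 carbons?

+4

Each bond to a more electronegative atom (O, N, halogen) counts +1, each bond to a less electronegative atom (H, metal, B, Si) counts −1, and each C–C bond counts 0. Tallying each carbon:
C1: 1C, 2H, 1Cl → 0 − 2 + 1 = -1
C2: 2C, 1O, 1Cl → 0 + 1 + 1 = +2
C3: 2C, 1O, 1N → 0 + 1 + 1 = +2
C4: 1C, 1H, 1O, 1Br → 0 − 1 + 1 + 1 = +1
Sum = -1 + 2 + 2 + 1 = +4.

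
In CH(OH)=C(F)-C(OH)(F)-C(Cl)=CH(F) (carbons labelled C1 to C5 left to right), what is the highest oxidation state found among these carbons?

+2

Assign +1 per bond to O/N/halogen, −1 per bond to H or an electropositive element, and 0 per bond to carbon. Tallying each carbon:
C1: 2C, 1H, 1O → 0 − 1 + 1 = 0
C2: 3C, 1F → 0 + 1 = +1
C3: 2C, 1O, 1F → 0 + 1 + 1 = +2
C4: 3C, 1Cl → 0 + 1 = +1
C5: 2C, 1H, 1F → 0 − 1 + 1 = 0
The highest value is +2.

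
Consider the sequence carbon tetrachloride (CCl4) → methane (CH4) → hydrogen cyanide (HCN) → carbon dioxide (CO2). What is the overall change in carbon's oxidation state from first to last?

0

Carbon oxidation states along the series — carbon tetrachloride: +4, methane: -4, hydrogen cyanide: +2, carbon dioxide: +4.
Net change = +4 − (+4) = 0.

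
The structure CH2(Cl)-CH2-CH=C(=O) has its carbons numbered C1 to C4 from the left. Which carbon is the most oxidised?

Tallying each carbon's bonds:
C1: 1C, 2H, 1Cl → 0 − 2 + 1 = -1
C2: 2C, 2H → 0 − 2 = -2
C3: 3C, 1H → 0 − 1 = -1
C4: 2C, 2O → 0 + 2 = +2
The most oxidised carbon is C4 at +2.

C4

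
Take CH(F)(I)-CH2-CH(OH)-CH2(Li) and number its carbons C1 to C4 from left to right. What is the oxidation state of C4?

C4 has one bond to C (0), one bond to Li (-1), one bond to H (-1), one bond to H (-1).
Oxidation state = 0 − 1 − 1 − 1 = -3.

-3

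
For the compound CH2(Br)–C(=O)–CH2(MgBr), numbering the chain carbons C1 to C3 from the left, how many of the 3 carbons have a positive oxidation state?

1

Bonds to more-electronegative neighbours contribute +1 each, bonds to H or metals contribute −1 each, and C–C bonds contribute 0. Tallying each carbon:
C1: 1C, 2H, 1Br → 0 − 2 + 1 = -1
C2: 2C, 2O → 0 + 2 = +2
C3: 1C, 2H, 1Mg → 0 − 2 − 1 = -3
1 carbon (C2) meets the condition.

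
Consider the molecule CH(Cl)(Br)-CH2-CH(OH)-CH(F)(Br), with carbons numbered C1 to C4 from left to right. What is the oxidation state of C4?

C4 has one bond to C (0), one bond to F (+1), one bond to Br (+1), one bond to H (-1).
Oxidation state = 0 + 1 + 1 − 1 = +1.

+1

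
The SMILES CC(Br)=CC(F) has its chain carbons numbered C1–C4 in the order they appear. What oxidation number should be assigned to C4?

Count +1 for every bond to an atom more electronegative than carbon and −1 for every bond to one less electronegative; C–C bonds are 0.
C4 has one bond to C (0), one bond to H (-1), one bond to F (+1), one bond to H (-1).
Oxidation state = 0 − 1 + 1 − 1 = -1.

-1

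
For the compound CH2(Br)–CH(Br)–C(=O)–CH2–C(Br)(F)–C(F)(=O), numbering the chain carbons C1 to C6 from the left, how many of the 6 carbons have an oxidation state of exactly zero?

Assign +1 per bond to O/N/halogen, −1 per bond to H or an electropositive element, and 0 per bond to carbon. Tallying each carbon:
C1: 1C, 2H, 1Br → 0 − 2 + 1 = -1
C2: 2C, 1H, 1Br → 0 − 1 + 1 = 0
C3: 2C, 2O → 0 + 2 = +2
C4: 2C, 2H → 0 − 2 = -2
C5: 2C, 1F, 1Br → 0 + 1 + 1 = +2
C6: 1C, 2O, 1F → 0 + 2 + 1 = +3
1 carbon (C2) meets the condition.

1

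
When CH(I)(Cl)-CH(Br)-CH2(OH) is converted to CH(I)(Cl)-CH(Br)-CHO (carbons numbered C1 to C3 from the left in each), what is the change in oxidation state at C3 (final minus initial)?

Before: C3 has 1 bond to C, 2 bonds to H, 1 bond to O → oxidation state -1.
After: C3 has 1 bond to C, 1 bond to H, 2 bonds to O → oxidation state +1.
Δ = +1 − (-1) = +2, so this is an oxidation at C3.

+2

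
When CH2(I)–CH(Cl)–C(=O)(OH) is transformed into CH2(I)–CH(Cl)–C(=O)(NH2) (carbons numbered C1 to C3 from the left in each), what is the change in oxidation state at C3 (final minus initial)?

Before: C3 has 1 bond to C, 3 bonds to O → oxidation state +3.
After: C3 has 1 bond to C, 2 bonds to O, 1 bond to N → oxidation state +3.
Δ = +3 − (+3) = 0, so no net redox change at C3.

0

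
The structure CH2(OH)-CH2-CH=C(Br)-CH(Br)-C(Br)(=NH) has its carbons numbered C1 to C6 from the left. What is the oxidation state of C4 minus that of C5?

C4: 3C, 1Br → 0 + 1 = +1
C5: 2C, 1H, 1Br → 0 − 1 + 1 = 0
Difference: +1 − (0) = +1.

+1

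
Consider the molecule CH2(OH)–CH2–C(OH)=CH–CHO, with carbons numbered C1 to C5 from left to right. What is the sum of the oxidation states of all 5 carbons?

Count +1 for every bond to an atom more electronegative than carbon and −1 for every bond to one less electronegative; C–C bonds are 0. Tallying each carbon:
C1: 1C, 2H, 1O → 0 − 2 + 1 = -1
C2: 2C, 2H → 0 − 2 = -2
C3: 3C, 1O → 0 + 1 = +1
C4: 3C, 1H → 0 − 1 = -1
C5: 1C, 1H, 2O → 0 − 1 + 2 = +1
Sum = -1 − 2 + 1 − 1 + 1 = -2.

-2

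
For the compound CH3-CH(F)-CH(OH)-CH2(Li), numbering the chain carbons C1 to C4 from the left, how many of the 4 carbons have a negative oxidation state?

2

Tallying each carbon's bonds:
C1: 1C, 3H → 0 − 3 = -3
C2: 2C, 1H, 1F → 0 − 1 + 1 = 0
C3: 2C, 1H, 1O → 0 − 1 + 1 = 0
C4: 1C, 2H, 1Li → 0 − 2 − 1 = -3
2 carbons (C1, C4) meet the condition.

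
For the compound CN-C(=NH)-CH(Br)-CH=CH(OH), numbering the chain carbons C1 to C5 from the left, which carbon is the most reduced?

Tallying each carbon's bonds:
C1: 1C, 3N → 0 + 3 = +3
C2: 2C, 2N → 0 + 2 = +2
C3: 2C, 1H, 1Br → 0 − 1 + 1 = 0
C4: 3C, 1H → 0 − 1 = -1
C5: 2C, 1H, 1O → 0 − 1 + 1 = 0
The most reduced carbon is C4 at -1.

C4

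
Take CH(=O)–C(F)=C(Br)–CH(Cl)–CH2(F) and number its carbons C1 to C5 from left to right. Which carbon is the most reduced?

Tallying each carbon's bonds:
C1: 1C, 1H, 2O → 0 − 1 + 2 = +1
C2: 3C, 1F → 0 + 1 = +1
C3: 3C, 1Br → 0 + 1 = +1
C4: 2C, 1H, 1Cl → 0 − 1 + 1 = 0
C5: 1C, 2H, 1F → 0 − 2 + 1 = -1
The most reduced carbon is C5 at -1.

C5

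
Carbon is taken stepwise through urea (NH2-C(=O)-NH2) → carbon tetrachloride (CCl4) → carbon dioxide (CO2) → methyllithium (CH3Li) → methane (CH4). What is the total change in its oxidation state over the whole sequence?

Carbon oxidation states along the series — urea: +4, carbon tetrachloride: +4, carbon dioxide: +4, methyllithium: -4, methane: -4.
Net change = -4 − (+4) = -8.

-8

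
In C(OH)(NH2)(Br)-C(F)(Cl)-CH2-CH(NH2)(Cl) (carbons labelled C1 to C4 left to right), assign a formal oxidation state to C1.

C1 has one bond to C (0), one bond to O (+1), one bond to N (+1), one bond to Br (+1).
Oxidation state = 0 + 1 + 1 + 1 = +3.

+3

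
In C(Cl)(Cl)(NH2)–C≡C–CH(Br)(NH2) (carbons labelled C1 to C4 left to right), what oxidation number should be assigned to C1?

Count +1 for every bond to an atom more electronegative than carbon and −1 for every bond to one less electronegative; C–C bonds are 0.
C1 has one bond to C (0), one bond to Cl (+1), one bond to Cl (+1), one bond to N (+1).
Oxidation state = 0 + 1 + 1 + 1 = +3.

+3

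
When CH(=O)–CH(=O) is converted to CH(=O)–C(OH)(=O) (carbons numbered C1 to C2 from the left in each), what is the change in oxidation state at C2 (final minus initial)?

+2

Before: C2 has 1 bond to C, 1 bond to H, 2 bonds to O → oxidation state +1.
After: C2 has 1 bond to C, 3 bonds to O → oxidation state +3.
Δ = +3 − (+1) = +2, so this is an oxidation at C2.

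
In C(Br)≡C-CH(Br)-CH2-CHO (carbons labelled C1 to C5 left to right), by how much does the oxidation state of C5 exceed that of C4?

C5: 1C, 1H, 2O → 0 − 1 + 2 = +1
C4: 2C, 2H → 0 − 2 = -2
Difference: +1 − (-2) = +3.

+3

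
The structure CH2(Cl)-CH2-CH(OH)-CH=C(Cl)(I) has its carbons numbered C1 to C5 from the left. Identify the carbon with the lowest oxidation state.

Tallying each carbon's bonds:
C1: 1C, 2H, 1Cl → 0 − 2 + 1 = -1
C2: 2C, 2H → 0 − 2 = -2
C3: 2C, 1H, 1O → 0 − 1 + 1 = 0
C4: 3C, 1H → 0 − 1 = -1
C5: 2C, 1Cl, 1I → 0 + 1 + 1 = +2
The most reduced carbon is C2 at -2.

C2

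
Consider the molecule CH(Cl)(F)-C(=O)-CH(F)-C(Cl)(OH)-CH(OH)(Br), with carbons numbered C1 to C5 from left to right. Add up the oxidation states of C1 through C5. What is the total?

Tallying each carbon's bonds:
C1: 1C, 1H, 1F, 1Cl → 0 − 1 + 1 + 1 = +1
C2: 2C, 2O → 0 + 2 = +2
C3: 2C, 1H, 1F → 0 − 1 + 1 = 0
C4: 2C, 1O, 1Cl → 0 + 1 + 1 = +2
C5: 1C, 1H, 1O, 1Br → 0 − 1 + 1 + 1 = +1
Sum = +1 + 2 + 0 + 2 + 1 = +6.

+6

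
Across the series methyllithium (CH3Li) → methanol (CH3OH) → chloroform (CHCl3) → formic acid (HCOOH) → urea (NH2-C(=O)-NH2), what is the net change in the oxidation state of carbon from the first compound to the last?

Carbon oxidation states along the series — methyllithium: -4, methanol: -2, chloroform: +2, formic acid: +2, urea: +4.
Net change = +4 − (-4) = +8.

+8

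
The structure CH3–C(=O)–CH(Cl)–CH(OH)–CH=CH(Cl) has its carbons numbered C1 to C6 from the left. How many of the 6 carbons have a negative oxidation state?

2

Tallying each carbon's bonds:
C1: 1C, 3H → 0 − 3 = -3
C2: 2C, 2O → 0 + 2 = +2
C3: 2C, 1H, 1Cl → 0 − 1 + 1 = 0
C4: 2C, 1H, 1O → 0 − 1 + 1 = 0
C5: 3C, 1H → 0 − 1 = -1
C6: 2C, 1H, 1Cl → 0 − 1 + 1 = 0
2 carbons (C1, C5) meet the condition.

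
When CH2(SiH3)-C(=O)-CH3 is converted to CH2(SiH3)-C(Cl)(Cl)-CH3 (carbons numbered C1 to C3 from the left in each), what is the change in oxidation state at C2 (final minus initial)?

0

Before: C2 has 2 bonds to C, 2 bonds to O → oxidation state +2.
After: C2 has 2 bonds to C, 2 bonds to Cl → oxidation state +2.
Δ = +2 − (+2) = 0, so no net redox change at C2.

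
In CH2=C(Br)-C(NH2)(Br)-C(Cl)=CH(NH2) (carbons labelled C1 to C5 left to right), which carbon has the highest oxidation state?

C3

Tallying each carbon's bonds:
C1: 2C, 2H → 0 − 2 = -2
C2: 3C, 1Br → 0 + 1 = +1
C3: 2C, 1N, 1Br → 0 + 1 + 1 = +2
C4: 3C, 1Cl → 0 + 1 = +1
C5: 2C, 1H, 1N → 0 − 1 + 1 = 0
The most oxidised carbon is C3 at +2.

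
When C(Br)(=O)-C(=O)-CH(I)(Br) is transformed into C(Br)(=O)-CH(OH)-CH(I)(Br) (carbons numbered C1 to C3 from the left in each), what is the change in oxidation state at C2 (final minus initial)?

Before: C2 has 2 bonds to C, 2 bonds to O → oxidation state +2.
After: C2 has 2 bonds to C, 1 bond to H, 1 bond to O → oxidation state 0.
Δ = 0 − (+2) = -2, so this is a reduction at C2.

-2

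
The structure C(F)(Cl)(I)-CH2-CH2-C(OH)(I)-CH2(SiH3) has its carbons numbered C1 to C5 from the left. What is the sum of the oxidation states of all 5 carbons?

-2

Assign +1 per bond to O/N/halogen, −1 per bond to H or an electropositive element, and 0 per bond to carbon. Tallying each carbon:
C1: 1C, 1F, 1Cl, 1I → 0 + 1 + 1 + 1 = +3
C2: 2C, 2H → 0 − 2 = -2
C3: 2C, 2H → 0 − 2 = -2
C4: 2C, 1O, 1I → 0 + 1 + 1 = +2
C5: 1C, 2H, 1Si → 0 − 2 − 1 = -3
Sum = +3 − 2 − 2 + 2 − 3 = -2.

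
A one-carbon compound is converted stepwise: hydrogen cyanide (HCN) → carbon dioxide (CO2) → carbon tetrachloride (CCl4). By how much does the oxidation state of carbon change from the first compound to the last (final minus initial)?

+2

Carbon oxidation states along the series — hydrogen cyanide: +2, carbon dioxide: +4, carbon tetrachloride: +4.
Net change = +4 − (+2) = +2.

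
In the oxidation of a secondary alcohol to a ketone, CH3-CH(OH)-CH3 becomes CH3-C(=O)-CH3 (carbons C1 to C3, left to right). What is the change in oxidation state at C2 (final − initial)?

+2

Before: C2 has 2 bonds to C, 1 bond to H, 1 bond to O → oxidation state 0.
After: C2 has 2 bonds to C, 2 bonds to O → oxidation state +2.
Δ = +2 − (0) = +2, so this is an oxidation at C2.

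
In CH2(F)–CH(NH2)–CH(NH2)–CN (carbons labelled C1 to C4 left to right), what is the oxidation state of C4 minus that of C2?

+3

C4: 1C, 3N → 0 + 3 = +3
C2: 2C, 1H, 1N → 0 − 1 + 1 = 0
Difference: +3 − (0) = +3.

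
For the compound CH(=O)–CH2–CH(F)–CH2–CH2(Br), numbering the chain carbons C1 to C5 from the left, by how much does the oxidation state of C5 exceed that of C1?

-2

C5: 1C, 2H, 1Br → 0 − 2 + 1 = -1
C1: 1C, 1H, 2O → 0 − 1 + 2 = +1
Difference: -1 − (+1) = -2.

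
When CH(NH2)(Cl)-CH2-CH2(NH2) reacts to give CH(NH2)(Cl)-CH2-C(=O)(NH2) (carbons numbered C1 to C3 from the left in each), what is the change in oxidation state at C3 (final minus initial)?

Before: C3 has 1 bond to C, 2 bonds to H, 1 bond to N → oxidation state -1.
After: C3 has 1 bond to C, 2 bonds to O, 1 bond to N → oxidation state +3.
Δ = +3 − (-1) = +4, so this is an oxidation at C3.

+4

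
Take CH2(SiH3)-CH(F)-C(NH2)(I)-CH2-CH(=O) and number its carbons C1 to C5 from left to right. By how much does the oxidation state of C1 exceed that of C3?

-5

C1: 1C, 2H, 1Si → 0 − 2 − 1 = -3
C3: 2C, 1N, 1I → 0 + 1 + 1 = +2
Difference: -3 − (+2) = -5.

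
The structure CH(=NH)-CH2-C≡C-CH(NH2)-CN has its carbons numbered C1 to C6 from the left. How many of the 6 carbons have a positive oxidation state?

Tallying each carbon's bonds:
C1: 1C, 1H, 2N → 0 − 1 + 2 = +1
C2: 2C, 2H → 0 − 2 = -2
C3: 4C → 0 = 0
C4: 4C → 0 = 0
C5: 2C, 1H, 1N → 0 − 1 + 1 = 0
C6: 1C, 3N → 0 + 3 = +3
2 carbons (C1, C6) meet the condition.

2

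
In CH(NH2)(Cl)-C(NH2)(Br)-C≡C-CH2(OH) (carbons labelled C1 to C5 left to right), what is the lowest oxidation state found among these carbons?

-1

Count +1 for every bond to an atom more electronegative than carbon and −1 for every bond to one less electronegative; C–C bonds are 0. Tallying each carbon:
C1: 1C, 1H, 1N, 1Cl → 0 − 1 + 1 + 1 = +1
C2: 2C, 1N, 1Br → 0 + 1 + 1 = +2
C3: 4C → 0 = 0
C4: 4C → 0 = 0
C5: 1C, 2H, 1O → 0 − 2 + 1 = -1
The lowest value is -1.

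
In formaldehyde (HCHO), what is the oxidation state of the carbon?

Each bond to a more electronegative atom (O, N, halogen) counts +1, each bond to a less electronegative atom (H, metal, B, Si) counts −1, and each C–C bond counts 0.
The carbon has one bond to H (-1), one bond to H (-1), a double bond to O (2×+1 = +2).
Oxidation state = -1 − 1 + 2 = 0.

0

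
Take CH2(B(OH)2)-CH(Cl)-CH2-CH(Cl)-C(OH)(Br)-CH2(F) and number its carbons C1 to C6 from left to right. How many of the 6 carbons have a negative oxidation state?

Count +1 for every bond to an atom more electronegative than carbon and −1 for every bond to one less electronegative; C–C bonds are 0. Tallying each carbon:
C1: 1C, 2H, 1B → 0 − 2 − 1 = -3
C2: 2C, 1H, 1Cl → 0 − 1 + 1 = 0
C3: 2C, 2H → 0 − 2 = -2
C4: 2C, 1H, 1Cl → 0 − 1 + 1 = 0
C5: 2C, 1O, 1Br → 0 + 1 + 1 = +2
C6: 1C, 2H, 1F → 0 − 2 + 1 = -1
3 carbons (C1, C3, C6) meet the condition.

3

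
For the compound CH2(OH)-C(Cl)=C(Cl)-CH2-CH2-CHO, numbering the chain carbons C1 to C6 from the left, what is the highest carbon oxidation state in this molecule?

Count +1 for every bond to an atom more electronegative than carbon and −1 for every bond to one less electronegative; C–C bonds are 0. Tallying each carbon:
C1: 1C, 2H, 1O → 0 − 2 + 1 = -1
C2: 3C, 1Cl → 0 + 1 = +1
C3: 3C, 1Cl → 0 + 1 = +1
C4: 2C, 2H → 0 − 2 = -2
C5: 2C, 2H → 0 − 2 = -2
C6: 1C, 1H, 2O → 0 − 1 + 2 = +1
The highest value is +1.

+1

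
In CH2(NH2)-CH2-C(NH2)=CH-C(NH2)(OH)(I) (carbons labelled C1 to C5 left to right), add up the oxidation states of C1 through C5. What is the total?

Each bond to a more electronegative atom (O, N, halogen) counts +1, each bond to a less electronegative atom (H, metal, B, Si) counts −1, and each C–C bond counts 0. Tallying each carbon:
C1: 1C, 2H, 1N → 0 − 2 + 1 = -1
C2: 2C, 2H → 0 − 2 = -2
C3: 3C, 1N → 0 + 1 = +1
C4: 3C, 1H → 0 − 1 = -1
C5: 1C, 1O, 1N, 1I → 0 + 1 + 1 + 1 = +3
Sum = -1 − 2 + 1 − 1 + 3 = 0.

0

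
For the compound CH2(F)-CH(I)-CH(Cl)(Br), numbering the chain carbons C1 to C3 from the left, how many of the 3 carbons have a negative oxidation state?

1

Tallying each carbon's bonds:
C1: 1C, 2H, 1F → 0 − 2 + 1 = -1
C2: 2C, 1H, 1I → 0 − 1 + 1 = 0
C3: 1C, 1H, 1Cl, 1Br → 0 − 1 + 1 + 1 = +1
1 carbon (C1) meets the condition.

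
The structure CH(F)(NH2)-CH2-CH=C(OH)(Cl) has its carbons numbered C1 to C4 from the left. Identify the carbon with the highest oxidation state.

C4

Tallying each carbon's bonds:
C1: 1C, 1H, 1N, 1F → 0 − 1 + 1 + 1 = +1
C2: 2C, 2H → 0 − 2 = -2
C3: 3C, 1H → 0 − 1 = -1
C4: 2C, 1O, 1Cl → 0 + 1 + 1 = +2
The most oxidised carbon is C4 at +2.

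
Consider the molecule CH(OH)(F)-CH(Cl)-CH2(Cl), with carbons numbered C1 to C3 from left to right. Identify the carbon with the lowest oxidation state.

C3

Tallying each carbon's bonds:
C1: 1C, 1H, 1O, 1F → 0 − 1 + 1 + 1 = +1
C2: 2C, 1H, 1Cl → 0 − 1 + 1 = 0
C3: 1C, 2H, 1Cl → 0 − 2 + 1 = -1
The most reduced carbon is C3 at -1.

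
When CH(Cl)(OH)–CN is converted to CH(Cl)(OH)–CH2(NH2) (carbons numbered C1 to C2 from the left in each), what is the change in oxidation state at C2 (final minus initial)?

Before: C2 has 1 bond to C, 3 bonds to N → oxidation state +3.
After: C2 has 1 bond to C, 2 bonds to H, 1 bond to N → oxidation state -1.
Δ = -1 − (+3) = -4, so this is a reduction at C2.

-4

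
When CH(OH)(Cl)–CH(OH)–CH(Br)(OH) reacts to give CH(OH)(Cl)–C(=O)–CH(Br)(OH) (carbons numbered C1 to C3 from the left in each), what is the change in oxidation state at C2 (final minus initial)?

+2

Before: C2 has 2 bonds to C, 1 bond to H, 1 bond to O → oxidation state 0.
After: C2 has 2 bonds to C, 2 bonds to O → oxidation state +2.
Δ = +2 − (0) = +2, so this is an oxidation at C2.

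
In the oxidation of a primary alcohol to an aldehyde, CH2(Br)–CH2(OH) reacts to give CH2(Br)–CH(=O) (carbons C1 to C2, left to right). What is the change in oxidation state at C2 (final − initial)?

+2

Before: C2 has 1 bond to C, 2 bonds to H, 1 bond to O → oxidation state -1.
After: C2 has 1 bond to C, 1 bond to H, 2 bonds to O → oxidation state +1.
Δ = +1 − (-1) = +2, so this is an oxidation at C2.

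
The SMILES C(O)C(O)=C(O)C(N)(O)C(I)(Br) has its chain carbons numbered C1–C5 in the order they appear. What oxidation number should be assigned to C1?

Each bond to a more electronegative atom (O, N, halogen) counts +1, each bond to a less electronegative atom (H, metal, B, Si) counts −1, and each C–C bond counts 0.
C1 has one bond to C (0), one bond to H (-1), one bond to H (-1), one bond to O (+1).
Oxidation state = 0 − 1 − 1 + 1 = -1.

-1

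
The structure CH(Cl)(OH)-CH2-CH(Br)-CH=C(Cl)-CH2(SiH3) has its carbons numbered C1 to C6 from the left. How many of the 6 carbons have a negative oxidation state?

3

Assign +1 per bond to O/N/halogen, −1 per bond to H or an electropositive element, and 0 per bond to carbon. Tallying each carbon:
C1: 1C, 1H, 1O, 1Cl → 0 − 1 + 1 + 1 = +1
C2: 2C, 2H → 0 − 2 = -2
C3: 2C, 1H, 1Br → 0 − 1 + 1 = 0
C4: 3C, 1H → 0 − 1 = -1
C5: 3C, 1Cl → 0 + 1 = +1
C6: 1C, 2H, 1Si → 0 − 2 − 1 = -3
3 carbons (C2, C4, C6) meet the condition.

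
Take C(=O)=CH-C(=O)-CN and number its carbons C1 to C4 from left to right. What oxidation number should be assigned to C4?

+3

Assign +1 per bond to O/N/halogen, −1 per bond to H or an electropositive element, and 0 per bond to carbon.
C4 has one bond to C (0), a triple bond to N (3×+1 = +3).
Oxidation state = 0 + 3 = +3.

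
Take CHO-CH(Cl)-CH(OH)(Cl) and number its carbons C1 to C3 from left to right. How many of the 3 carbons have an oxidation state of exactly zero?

Tallying each carbon's bonds:
C1: 1C, 1H, 2O → 0 − 1 + 2 = +1
C2: 2C, 1H, 1Cl → 0 − 1 + 1 = 0
C3: 1C, 1H, 1O, 1Cl → 0 − 1 + 1 + 1 = +1
1 carbon (C2) meets the condition.

1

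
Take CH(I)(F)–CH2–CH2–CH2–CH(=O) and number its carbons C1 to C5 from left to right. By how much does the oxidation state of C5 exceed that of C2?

C5: 1C, 1H, 2O → 0 − 1 + 2 = +1
C2: 2C, 2H → 0 − 2 = -2
Difference: +1 − (-2) = +3.

+3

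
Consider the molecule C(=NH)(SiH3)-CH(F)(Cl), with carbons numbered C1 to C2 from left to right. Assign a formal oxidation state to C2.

C2 has one bond to C (0), one bond to F (+1), one bond to Cl (+1), one bond to H (-1).
Oxidation state = 0 + 1 + 1 − 1 = +1.

+1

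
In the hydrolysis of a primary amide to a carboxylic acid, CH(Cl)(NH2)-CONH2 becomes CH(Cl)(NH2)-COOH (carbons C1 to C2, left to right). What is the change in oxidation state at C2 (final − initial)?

Before: C2 has 1 bond to C, 2 bonds to O, 1 bond to N → oxidation state +3.
After: C2 has 1 bond to C, 3 bonds to O → oxidation state +3.
Δ = +3 − (+3) = 0, so no net redox change at C2.

0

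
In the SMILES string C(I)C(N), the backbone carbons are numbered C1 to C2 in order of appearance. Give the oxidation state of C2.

-1

Assign +1 per bond to O/N/halogen, −1 per bond to H or an electropositive element, and 0 per bond to carbon.
C2 has one bond to C (0), one bond to H (-1), one bond to N (+1), one bond to H (-1).
Oxidation state = 0 − 1 + 1 − 1 = -1.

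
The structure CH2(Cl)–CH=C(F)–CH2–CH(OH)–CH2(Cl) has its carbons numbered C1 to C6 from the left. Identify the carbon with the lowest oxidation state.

C4

Bonds to more-electronegative neighbours contribute +1 each, bonds to H or metals contribute −1 each, and C–C bonds contribute 0. Tallying each carbon:
C1: 1C, 2H, 1Cl → 0 − 2 + 1 = -1
C2: 3C, 1H → 0 − 1 = -1
C3: 3C, 1F → 0 + 1 = +1
C4: 2C, 2H → 0 − 2 = -2
C5: 2C, 1H, 1O → 0 − 1 + 1 = 0
C6: 1C, 2H, 1Cl → 0 − 2 + 1 = -1
The most reduced carbon is C4 at -2.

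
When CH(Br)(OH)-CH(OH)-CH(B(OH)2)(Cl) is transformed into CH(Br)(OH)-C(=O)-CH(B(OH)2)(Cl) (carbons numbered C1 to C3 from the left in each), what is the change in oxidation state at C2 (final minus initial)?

+2

Before: C2 has 2 bonds to C, 1 bond to H, 1 bond to O → oxidation state 0.
After: C2 has 2 bonds to C, 2 bonds to O → oxidation state +2.
Δ = +2 − (0) = +2, so this is an oxidation at C2.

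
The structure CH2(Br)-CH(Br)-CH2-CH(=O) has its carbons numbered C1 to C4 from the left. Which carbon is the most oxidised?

Bonds to more-electronegative neighbours contribute +1 each, bonds to H or metals contribute −1 each, and C–C bonds contribute 0. Tallying each carbon:
C1: 1C, 2H, 1Br → 0 − 2 + 1 = -1
C2: 2C, 1H, 1Br → 0 − 1 + 1 = 0
C3: 2C, 2H → 0 − 2 = -2
C4: 1C, 1H, 2O → 0 − 1 + 2 = +1
The most oxidised carbon is C4 at +1.

C4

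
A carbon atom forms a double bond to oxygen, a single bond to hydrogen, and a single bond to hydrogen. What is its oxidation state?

The carbon has a double bond to O (2×+1 = +2), one bond to H (-1), one bond to H (-1).
Oxidation state = +2 − 1 − 1 = 0.

0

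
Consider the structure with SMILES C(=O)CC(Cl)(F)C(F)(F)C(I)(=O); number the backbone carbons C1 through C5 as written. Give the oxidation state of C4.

Bonds to more-electronegative neighbours contribute +1 each, bonds to H or metals contribute −1 each, and C–C bonds contribute 0.
C4 has one bond to C (0), one bond to C (0), one bond to F (+1), one bond to F (+1).
Oxidation state = 0 + 0 + 1 + 1 = +2.

+2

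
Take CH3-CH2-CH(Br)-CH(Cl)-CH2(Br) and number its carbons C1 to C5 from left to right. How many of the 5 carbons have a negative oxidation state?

Tallying each carbon's bonds:
C1: 1C, 3H → 0 − 3 = -3
C2: 2C, 2H → 0 − 2 = -2
C3: 2C, 1H, 1Br → 0 − 1 + 1 = 0
C4: 2C, 1H, 1Cl → 0 − 1 + 1 = 0
C5: 1C, 2H, 1Br → 0 − 2 + 1 = -1
3 carbons (C1, C2, C5) meet the condition.

3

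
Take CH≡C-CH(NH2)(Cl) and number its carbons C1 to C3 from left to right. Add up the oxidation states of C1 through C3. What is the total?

0

Tallying each carbon's bonds:
C1: 3C, 1H → 0 − 1 = -1
C2: 4C → 0 = 0
C3: 1C, 1H, 1N, 1Cl → 0 − 1 + 1 + 1 = +1
Sum = -1 + 0 + 1 = 0.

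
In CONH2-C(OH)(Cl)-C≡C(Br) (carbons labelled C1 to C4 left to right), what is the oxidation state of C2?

Bonds to more-electronegative neighbours contribute +1 each, bonds to H or metals contribute −1 each, and C–C bonds contribute 0.
C2 has one bond to C (0), one bond to C (0), one bond to O (+1), one bond to Cl (+1).
Oxidation state = 0 + 0 + 1 + 1 = +2.

+2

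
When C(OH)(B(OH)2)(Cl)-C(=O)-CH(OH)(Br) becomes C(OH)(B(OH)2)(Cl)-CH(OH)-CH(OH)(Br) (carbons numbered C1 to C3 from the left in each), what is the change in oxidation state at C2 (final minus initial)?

Before: C2 has 2 bonds to C, 2 bonds to O → oxidation state +2.
After: C2 has 2 bonds to C, 1 bond to H, 1 bond to O → oxidation state 0.
Δ = 0 − (+2) = -2, so this is a reduction at C2.

-2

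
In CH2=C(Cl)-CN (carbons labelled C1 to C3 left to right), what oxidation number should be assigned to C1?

-2

C1 has a double bond to C (2×0 = 0), one bond to H (-1), one bond to H (-1).
Oxidation state = 0 − 1 − 1 = -2.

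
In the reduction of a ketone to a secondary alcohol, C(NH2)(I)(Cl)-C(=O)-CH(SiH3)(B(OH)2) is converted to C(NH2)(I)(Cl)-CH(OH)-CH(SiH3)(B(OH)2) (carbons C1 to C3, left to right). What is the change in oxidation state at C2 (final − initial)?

Before: C2 has 2 bonds to C, 2 bonds to O → oxidation state +2.
After: C2 has 2 bonds to C, 1 bond to H, 1 bond to O → oxidation state 0.
Δ = 0 − (+2) = -2, so this is a reduction at C2.

-2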